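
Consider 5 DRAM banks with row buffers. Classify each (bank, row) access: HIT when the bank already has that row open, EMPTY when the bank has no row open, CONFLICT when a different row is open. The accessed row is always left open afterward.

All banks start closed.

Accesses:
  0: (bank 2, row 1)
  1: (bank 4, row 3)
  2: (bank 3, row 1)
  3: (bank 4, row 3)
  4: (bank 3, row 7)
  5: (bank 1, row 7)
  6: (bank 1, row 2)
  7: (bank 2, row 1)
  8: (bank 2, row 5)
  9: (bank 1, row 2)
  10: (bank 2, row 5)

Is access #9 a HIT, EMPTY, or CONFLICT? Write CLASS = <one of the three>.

step 0: bank2 None->1 [EMPTY]
step 1: bank4 None->3 [EMPTY]
step 2: bank3 None->1 [EMPTY]
step 3: bank4 3->3 [HIT]
step 4: bank3 1->7 [CONFLICT]
step 5: bank1 None->7 [EMPTY]
step 6: bank1 7->2 [CONFLICT]
step 7: bank2 1->1 [HIT]
step 8: bank2 1->5 [CONFLICT]
step 9: bank1 2->2 [HIT]
step 10: bank2 5->5 [HIT]

CLASS = HIT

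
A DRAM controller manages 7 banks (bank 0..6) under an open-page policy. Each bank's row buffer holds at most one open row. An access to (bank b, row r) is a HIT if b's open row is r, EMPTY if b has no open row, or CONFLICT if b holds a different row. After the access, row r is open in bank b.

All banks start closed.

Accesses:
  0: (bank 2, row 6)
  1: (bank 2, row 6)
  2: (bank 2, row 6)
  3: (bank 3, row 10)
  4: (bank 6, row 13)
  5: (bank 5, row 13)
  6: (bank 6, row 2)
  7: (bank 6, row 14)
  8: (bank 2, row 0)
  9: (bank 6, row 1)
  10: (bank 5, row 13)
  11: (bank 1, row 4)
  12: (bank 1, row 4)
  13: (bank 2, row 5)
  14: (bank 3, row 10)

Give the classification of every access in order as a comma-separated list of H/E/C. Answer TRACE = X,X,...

TRACE = E,H,H,E,E,E,C,C,C,C,H,E,H,C,H

0: bank 2 row 6 — prev None → EMPTY
1: bank 2 row 6 — prev 6 → HIT
2: bank 2 row 6 — prev 6 → HIT
3: bank 3 row 10 — prev None → EMPTY
4: bank 6 row 13 — prev None → EMPTY
5: bank 5 row 13 — prev None → EMPTY
6: bank 6 row 2 — prev 13 → CONFLICT
7: bank 6 row 14 — prev 2 → CONFLICT
8: bank 2 row 0 — prev 6 → CONFLICT
9: bank 6 row 1 — prev 14 → CONFLICT
10: bank 5 row 13 — prev 13 → HIT
11: bank 1 row 4 — prev None → EMPTY
12: bank 1 row 4 — prev 4 → HIT
13: bank 2 row 5 — prev 0 → CONFLICT
14: bank 3 row 10 — prev 10 → HIT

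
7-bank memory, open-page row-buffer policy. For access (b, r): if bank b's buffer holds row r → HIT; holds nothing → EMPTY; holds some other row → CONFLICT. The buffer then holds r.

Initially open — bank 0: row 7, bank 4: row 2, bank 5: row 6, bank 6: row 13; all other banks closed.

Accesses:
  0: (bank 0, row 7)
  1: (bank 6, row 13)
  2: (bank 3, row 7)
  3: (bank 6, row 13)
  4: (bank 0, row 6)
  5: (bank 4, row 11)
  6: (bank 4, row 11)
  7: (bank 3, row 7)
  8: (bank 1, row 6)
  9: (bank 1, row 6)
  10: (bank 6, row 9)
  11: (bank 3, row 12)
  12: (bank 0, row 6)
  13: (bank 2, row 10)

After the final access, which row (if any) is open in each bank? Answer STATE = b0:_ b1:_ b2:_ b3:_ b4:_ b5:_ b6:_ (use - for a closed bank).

STATE = b0:6 b1:6 b2:10 b3:12 b4:11 b5:6 b6:9

  [0] b0 r7: had r7 ⇒ H
  [1] b6 r13: had r13 ⇒ H
  [2] b3 r7: no row ⇒ E
  [3] b6 r13: had r13 ⇒ H
  [4] b0 r6: had r7 ⇒ C
  [5] b4 r11: had r2 ⇒ C
  [6] b4 r11: had r11 ⇒ H
  [7] b3 r7: had r7 ⇒ H
  [8] b1 r6: no row ⇒ E
  [9] b1 r6: had r6 ⇒ H
  [10] b6 r9: had r13 ⇒ C
  [11] b3 r12: had r7 ⇒ C
  [12] b0 r6: had r6 ⇒ H
  [13] b2 r10: no row ⇒ E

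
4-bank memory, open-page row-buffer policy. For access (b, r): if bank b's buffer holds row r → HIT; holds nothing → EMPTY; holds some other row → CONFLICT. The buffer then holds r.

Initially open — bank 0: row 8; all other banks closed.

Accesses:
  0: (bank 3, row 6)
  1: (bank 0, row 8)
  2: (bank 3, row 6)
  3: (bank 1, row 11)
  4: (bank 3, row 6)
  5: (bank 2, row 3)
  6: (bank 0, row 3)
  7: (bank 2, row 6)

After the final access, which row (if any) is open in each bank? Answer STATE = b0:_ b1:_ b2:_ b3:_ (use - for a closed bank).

STATE = b0:3 b1:11 b2:6 b3:6

step 0: bank3 None->6 [EMPTY]
step 1: bank0 8->8 [HIT]
step 2: bank3 6->6 [HIT]
step 3: bank1 None->11 [EMPTY]
step 4: bank3 6->6 [HIT]
step 5: bank2 None->3 [EMPTY]
step 6: bank0 8->3 [CONFLICT]
step 7: bank2 3->6 [CONFLICT]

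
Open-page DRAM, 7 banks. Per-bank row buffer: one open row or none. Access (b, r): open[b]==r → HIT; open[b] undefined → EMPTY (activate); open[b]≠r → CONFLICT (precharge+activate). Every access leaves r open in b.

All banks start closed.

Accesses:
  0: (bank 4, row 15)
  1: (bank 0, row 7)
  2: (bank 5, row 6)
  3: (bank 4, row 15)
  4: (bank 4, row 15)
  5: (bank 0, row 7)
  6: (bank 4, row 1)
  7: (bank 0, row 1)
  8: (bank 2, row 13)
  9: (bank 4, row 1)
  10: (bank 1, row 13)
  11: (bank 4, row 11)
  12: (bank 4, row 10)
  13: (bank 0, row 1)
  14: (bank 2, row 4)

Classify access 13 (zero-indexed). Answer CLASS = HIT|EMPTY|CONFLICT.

CLASS = HIT

  [0] b4 r15: no row ⇒ E
  [1] b0 r7: no row ⇒ E
  [2] b5 r6: no row ⇒ E
  [3] b4 r15: had r15 ⇒ H
  [4] b4 r15: had r15 ⇒ H
  [5] b0 r7: had r7 ⇒ H
  [6] b4 r1: had r15 ⇒ C
  [7] b0 r1: had r7 ⇒ C
  [8] b2 r13: no row ⇒ E
  [9] b4 r1: had r1 ⇒ H
  [10] b1 r13: no row ⇒ E
  [11] b4 r11: had r1 ⇒ C
  [12] b4 r10: had r11 ⇒ C
  [13] b0 r1: had r1 ⇒ H
  [14] b2 r4: had r13 ⇒ C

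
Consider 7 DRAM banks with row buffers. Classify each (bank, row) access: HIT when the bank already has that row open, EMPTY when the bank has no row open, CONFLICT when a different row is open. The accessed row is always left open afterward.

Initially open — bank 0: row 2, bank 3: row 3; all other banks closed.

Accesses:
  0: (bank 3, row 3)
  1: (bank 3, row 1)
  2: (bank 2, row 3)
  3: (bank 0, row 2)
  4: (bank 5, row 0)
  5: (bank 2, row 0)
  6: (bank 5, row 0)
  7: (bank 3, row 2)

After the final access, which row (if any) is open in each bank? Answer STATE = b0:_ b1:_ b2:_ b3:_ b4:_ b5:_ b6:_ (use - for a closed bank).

STATE = b0:2 b1:- b2:0 b3:2 b4:- b5:0 b6:-

step 0: bank3 3->3 [HIT]
step 1: bank3 3->1 [CONFLICT]
step 2: bank2 None->3 [EMPTY]
step 3: bank0 2->2 [HIT]
step 4: bank5 None->0 [EMPTY]
step 5: bank2 3->0 [CONFLICT]
step 6: bank5 0->0 [HIT]
step 7: bank3 1->2 [CONFLICT]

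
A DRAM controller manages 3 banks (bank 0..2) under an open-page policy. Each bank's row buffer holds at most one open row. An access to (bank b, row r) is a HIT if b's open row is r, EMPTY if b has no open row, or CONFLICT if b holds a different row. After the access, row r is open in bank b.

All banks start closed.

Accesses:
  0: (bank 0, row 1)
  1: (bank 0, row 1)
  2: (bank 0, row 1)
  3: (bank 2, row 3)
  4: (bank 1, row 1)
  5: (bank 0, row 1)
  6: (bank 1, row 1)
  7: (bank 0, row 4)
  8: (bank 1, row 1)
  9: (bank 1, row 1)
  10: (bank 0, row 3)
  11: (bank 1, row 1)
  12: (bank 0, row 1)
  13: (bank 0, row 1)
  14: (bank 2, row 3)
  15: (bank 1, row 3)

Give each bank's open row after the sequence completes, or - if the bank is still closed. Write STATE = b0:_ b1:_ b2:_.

#0 (0,1) E
#1 (0,1) H  (was 1)
#2 (0,1) H  (was 1)
#3 (2,3) E
#4 (1,1) E
#5 (0,1) H  (was 1)
#6 (1,1) H  (was 1)
#7 (0,4) C  (was 1)
#8 (1,1) H  (was 1)
#9 (1,1) H  (was 1)
#10 (0,3) C  (was 4)
#11 (1,1) H  (was 1)
#12 (0,1) C  (was 3)
#13 (0,1) H  (was 1)
#14 (2,3) H  (was 3)
#15 (1,3) C  (was 1)

STATE = b0:1 b1:3 b2:3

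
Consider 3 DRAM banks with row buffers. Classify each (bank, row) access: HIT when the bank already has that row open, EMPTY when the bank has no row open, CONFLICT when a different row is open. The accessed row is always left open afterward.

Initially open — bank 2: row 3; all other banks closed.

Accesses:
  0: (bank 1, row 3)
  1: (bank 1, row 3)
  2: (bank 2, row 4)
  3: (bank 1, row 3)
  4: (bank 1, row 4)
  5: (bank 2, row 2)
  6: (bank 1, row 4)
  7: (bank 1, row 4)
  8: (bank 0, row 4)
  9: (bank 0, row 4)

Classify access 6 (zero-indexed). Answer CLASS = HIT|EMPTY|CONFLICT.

CLASS = HIT

step 0: bank1 None->3 [EMPTY]
step 1: bank1 3->3 [HIT]
step 2: bank2 3->4 [CONFLICT]
step 3: bank1 3->3 [HIT]
step 4: bank1 3->4 [CONFLICT]
step 5: bank2 4->2 [CONFLICT]
step 6: bank1 4->4 [HIT]
step 7: bank1 4->4 [HIT]
step 8: bank0 None->4 [EMPTY]
step 9: bank0 4->4 [HIT]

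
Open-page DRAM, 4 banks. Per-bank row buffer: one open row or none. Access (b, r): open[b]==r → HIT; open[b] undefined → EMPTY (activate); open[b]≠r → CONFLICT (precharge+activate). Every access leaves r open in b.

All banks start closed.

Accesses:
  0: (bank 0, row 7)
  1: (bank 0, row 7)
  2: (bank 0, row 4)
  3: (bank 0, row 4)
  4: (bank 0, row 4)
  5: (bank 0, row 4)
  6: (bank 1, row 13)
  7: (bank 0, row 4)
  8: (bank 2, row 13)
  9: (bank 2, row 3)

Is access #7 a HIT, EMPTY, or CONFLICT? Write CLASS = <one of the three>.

0: bank 0 row 7 — prev None → EMPTY
1: bank 0 row 7 — prev 7 → HIT
2: bank 0 row 4 — prev 7 → CONFLICT
3: bank 0 row 4 — prev 4 → HIT
4: bank 0 row 4 — prev 4 → HIT
5: bank 0 row 4 — prev 4 → HIT
6: bank 1 row 13 — prev None → EMPTY
7: bank 0 row 4 — prev 4 → HIT
8: bank 2 row 13 — prev None → EMPTY
9: bank 2 row 3 — prev 13 → CONFLICT

CLASS = HIT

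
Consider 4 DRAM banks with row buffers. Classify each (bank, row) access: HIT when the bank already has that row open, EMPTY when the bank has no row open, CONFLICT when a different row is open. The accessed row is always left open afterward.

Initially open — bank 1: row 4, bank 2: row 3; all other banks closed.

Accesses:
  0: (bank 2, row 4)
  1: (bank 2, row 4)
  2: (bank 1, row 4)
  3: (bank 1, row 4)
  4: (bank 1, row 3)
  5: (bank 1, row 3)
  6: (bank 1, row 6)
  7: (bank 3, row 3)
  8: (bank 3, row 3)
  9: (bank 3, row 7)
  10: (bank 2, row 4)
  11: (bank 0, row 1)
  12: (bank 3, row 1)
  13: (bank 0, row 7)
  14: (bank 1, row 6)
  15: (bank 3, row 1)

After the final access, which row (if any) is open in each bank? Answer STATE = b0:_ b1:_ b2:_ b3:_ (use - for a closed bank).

STATE = b0:7 b1:6 b2:4 b3:1

  [0] b2 r4: had r3 ⇒ C
  [1] b2 r4: had r4 ⇒ H
  [2] b1 r4: had r4 ⇒ H
  [3] b1 r4: had r4 ⇒ H
  [4] b1 r3: had r4 ⇒ C
  [5] b1 r3: had r3 ⇒ H
  [6] b1 r6: had r3 ⇒ C
  [7] b3 r3: no row ⇒ E
  [8] b3 r3: had r3 ⇒ H
  [9] b3 r7: had r3 ⇒ C
  [10] b2 r4: had r4 ⇒ H
  [11] b0 r1: no row ⇒ E
  [12] b3 r1: had r7 ⇒ C
  [13] b0 r7: had r1 ⇒ C
  [14] b1 r6: had r6 ⇒ H
  [15] b3 r1: had r1 ⇒ H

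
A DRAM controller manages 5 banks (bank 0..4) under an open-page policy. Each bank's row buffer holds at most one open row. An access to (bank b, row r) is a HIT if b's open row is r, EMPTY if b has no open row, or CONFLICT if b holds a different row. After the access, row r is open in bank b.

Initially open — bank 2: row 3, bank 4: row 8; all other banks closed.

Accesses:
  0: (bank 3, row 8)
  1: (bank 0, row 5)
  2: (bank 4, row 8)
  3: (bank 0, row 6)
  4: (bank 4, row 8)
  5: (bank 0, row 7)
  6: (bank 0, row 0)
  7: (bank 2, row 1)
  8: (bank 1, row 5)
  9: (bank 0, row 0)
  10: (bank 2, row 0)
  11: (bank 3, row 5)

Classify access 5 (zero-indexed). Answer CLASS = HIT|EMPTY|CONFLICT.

CLASS = CONFLICT

step 0: bank3 None->8 [EMPTY]
step 1: bank0 None->5 [EMPTY]
step 2: bank4 8->8 [HIT]
step 3: bank0 5->6 [CONFLICT]
step 4: bank4 8->8 [HIT]
step 5: bank0 6->7 [CONFLICT]
step 6: bank0 7->0 [CONFLICT]
step 7: bank2 3->1 [CONFLICT]
step 8: bank1 None->5 [EMPTY]
step 9: bank0 0->0 [HIT]
step 10: bank2 1->0 [CONFLICT]
step 11: bank3 8->5 [CONFLICT]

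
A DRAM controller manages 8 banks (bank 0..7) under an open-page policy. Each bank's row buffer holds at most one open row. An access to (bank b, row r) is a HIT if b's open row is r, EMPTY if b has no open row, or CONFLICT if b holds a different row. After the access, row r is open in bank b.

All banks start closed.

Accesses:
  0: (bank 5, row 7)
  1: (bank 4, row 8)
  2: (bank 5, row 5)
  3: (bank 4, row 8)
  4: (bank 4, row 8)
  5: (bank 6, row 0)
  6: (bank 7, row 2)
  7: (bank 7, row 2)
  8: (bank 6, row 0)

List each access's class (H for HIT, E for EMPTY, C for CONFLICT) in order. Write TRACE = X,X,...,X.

TRACE = E,E,C,H,H,E,E,H,H

0: bank 5 row 7 — prev None → EMPTY
1: bank 4 row 8 — prev None → EMPTY
2: bank 5 row 5 — prev 7 → CONFLICT
3: bank 4 row 8 — prev 8 → HIT
4: bank 4 row 8 — prev 8 → HIT
5: bank 6 row 0 — prev None → EMPTY
6: bank 7 row 2 — prev None → EMPTY
7: bank 7 row 2 — prev 2 → HIT
8: bank 6 row 0 — prev 0 → HIT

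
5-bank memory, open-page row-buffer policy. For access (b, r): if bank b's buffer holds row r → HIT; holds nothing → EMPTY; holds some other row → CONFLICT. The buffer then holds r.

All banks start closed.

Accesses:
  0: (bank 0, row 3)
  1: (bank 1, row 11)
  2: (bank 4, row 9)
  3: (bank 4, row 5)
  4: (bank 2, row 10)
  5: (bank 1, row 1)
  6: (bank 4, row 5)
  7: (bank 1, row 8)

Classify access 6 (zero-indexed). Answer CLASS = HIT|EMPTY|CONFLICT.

0: bank 0 row 3 — prev None → EMPTY
1: bank 1 row 11 — prev None → EMPTY
2: bank 4 row 9 — prev None → EMPTY
3: bank 4 row 5 — prev 9 → CONFLICT
4: bank 2 row 10 — prev None → EMPTY
5: bank 1 row 1 — prev 11 → CONFLICT
6: bank 4 row 5 — prev 5 → HIT
7: bank 1 row 8 — prev 1 → CONFLICT

CLASS = HIT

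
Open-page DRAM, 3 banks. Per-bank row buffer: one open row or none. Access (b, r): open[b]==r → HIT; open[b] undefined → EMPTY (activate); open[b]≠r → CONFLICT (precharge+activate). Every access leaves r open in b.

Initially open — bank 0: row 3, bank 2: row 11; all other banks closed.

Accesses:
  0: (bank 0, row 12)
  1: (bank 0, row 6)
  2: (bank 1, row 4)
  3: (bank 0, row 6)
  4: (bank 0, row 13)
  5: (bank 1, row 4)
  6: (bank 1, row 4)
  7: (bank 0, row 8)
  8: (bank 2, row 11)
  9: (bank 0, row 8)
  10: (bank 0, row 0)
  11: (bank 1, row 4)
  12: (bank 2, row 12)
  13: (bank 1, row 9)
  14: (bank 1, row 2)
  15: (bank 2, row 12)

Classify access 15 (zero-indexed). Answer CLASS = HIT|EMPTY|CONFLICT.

0: bank 0 row 12 — prev 3 → CONFLICT
1: bank 0 row 6 — prev 12 → CONFLICT
2: bank 1 row 4 — prev None → EMPTY
3: bank 0 row 6 — prev 6 → HIT
4: bank 0 row 13 — prev 6 → CONFLICT
5: bank 1 row 4 — prev 4 → HIT
6: bank 1 row 4 — prev 4 → HIT
7: bank 0 row 8 — prev 13 → CONFLICT
8: bank 2 row 11 — prev 11 → HIT
9: bank 0 row 8 — prev 8 → HIT
10: bank 0 row 0 — prev 8 → CONFLICT
11: bank 1 row 4 — prev 4 → HIT
12: bank 2 row 12 — prev 11 → CONFLICT
13: bank 1 row 9 — prev 4 → CONFLICT
14: bank 1 row 2 — prev 9 → CONFLICT
15: bank 2 row 12 — prev 12 → HIT

CLASS = HIT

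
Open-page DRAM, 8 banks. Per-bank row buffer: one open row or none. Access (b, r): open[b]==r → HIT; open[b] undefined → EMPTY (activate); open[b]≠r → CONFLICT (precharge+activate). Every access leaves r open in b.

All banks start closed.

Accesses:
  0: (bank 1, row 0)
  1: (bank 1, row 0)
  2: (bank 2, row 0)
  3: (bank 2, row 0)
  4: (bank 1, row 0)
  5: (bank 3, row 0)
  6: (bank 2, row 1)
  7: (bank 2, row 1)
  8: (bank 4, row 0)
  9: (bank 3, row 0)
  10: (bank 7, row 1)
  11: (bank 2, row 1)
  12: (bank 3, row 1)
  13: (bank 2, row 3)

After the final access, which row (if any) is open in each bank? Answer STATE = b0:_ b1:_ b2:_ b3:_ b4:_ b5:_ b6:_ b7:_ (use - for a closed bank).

  [0] b1 r0: no row ⇒ E
  [1] b1 r0: had r0 ⇒ H
  [2] b2 r0: no row ⇒ E
  [3] b2 r0: had r0 ⇒ H
  [4] b1 r0: had r0 ⇒ H
  [5] b3 r0: no row ⇒ E
  [6] b2 r1: had r0 ⇒ C
  [7] b2 r1: had r1 ⇒ H
  [8] b4 r0: no row ⇒ E
  [9] b3 r0: had r0 ⇒ H
  [10] b7 r1: no row ⇒ E
  [11] b2 r1: had r1 ⇒ H
  [12] b3 r1: had r0 ⇒ C
  [13] b2 r3: had r1 ⇒ C

STATE = b0:- b1:0 b2:3 b3:1 b4:0 b5:- b6:- b7:1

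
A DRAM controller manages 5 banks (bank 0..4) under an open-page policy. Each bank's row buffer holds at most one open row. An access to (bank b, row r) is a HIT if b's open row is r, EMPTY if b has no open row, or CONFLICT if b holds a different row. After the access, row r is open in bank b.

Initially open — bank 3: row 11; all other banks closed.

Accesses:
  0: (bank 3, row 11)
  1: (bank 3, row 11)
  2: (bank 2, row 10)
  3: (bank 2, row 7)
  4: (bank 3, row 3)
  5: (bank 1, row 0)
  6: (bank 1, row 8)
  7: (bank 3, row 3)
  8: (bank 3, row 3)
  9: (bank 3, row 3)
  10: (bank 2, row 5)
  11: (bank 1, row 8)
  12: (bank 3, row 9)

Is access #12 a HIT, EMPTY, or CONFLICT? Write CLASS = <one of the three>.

0: bank 3 row 11 — prev 11 → HIT
1: bank 3 row 11 — prev 11 → HIT
2: bank 2 row 10 — prev None → EMPTY
3: bank 2 row 7 — prev 10 → CONFLICT
4: bank 3 row 3 — prev 11 → CONFLICT
5: bank 1 row 0 — prev None → EMPTY
6: bank 1 row 8 — prev 0 → CONFLICT
7: bank 3 row 3 — prev 3 → HIT
8: bank 3 row 3 — prev 3 → HIT
9: bank 3 row 3 — prev 3 → HIT
10: bank 2 row 5 — prev 7 → CONFLICT
11: bank 1 row 8 — prev 8 → HIT
12: bank 3 row 9 — prev 3 → CONFLICT

CLASS = CONFLICT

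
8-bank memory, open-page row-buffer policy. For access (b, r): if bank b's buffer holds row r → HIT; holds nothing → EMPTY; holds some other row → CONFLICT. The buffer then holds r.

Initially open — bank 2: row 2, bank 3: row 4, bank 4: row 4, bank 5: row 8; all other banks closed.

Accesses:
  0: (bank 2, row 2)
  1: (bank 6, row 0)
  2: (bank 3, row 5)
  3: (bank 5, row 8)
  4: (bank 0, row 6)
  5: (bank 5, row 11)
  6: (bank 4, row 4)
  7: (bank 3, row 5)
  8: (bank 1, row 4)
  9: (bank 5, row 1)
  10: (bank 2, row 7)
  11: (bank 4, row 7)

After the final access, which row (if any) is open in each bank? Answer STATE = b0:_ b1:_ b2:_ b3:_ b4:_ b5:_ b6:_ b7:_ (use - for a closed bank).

step 0: bank2 2->2 [HIT]
step 1: bank6 None->0 [EMPTY]
step 2: bank3 4->5 [CONFLICT]
step 3: bank5 8->8 [HIT]
step 4: bank0 None->6 [EMPTY]
step 5: bank5 8->11 [CONFLICT]
step 6: bank4 4->4 [HIT]
step 7: bank3 5->5 [HIT]
step 8: bank1 None->4 [EMPTY]
step 9: bank5 11->1 [CONFLICT]
step 10: bank2 2->7 [CONFLICT]
step 11: bank4 4->7 [CONFLICT]

STATE = b0:6 b1:4 b2:7 b3:5 b4:7 b5:1 b6:0 b7:-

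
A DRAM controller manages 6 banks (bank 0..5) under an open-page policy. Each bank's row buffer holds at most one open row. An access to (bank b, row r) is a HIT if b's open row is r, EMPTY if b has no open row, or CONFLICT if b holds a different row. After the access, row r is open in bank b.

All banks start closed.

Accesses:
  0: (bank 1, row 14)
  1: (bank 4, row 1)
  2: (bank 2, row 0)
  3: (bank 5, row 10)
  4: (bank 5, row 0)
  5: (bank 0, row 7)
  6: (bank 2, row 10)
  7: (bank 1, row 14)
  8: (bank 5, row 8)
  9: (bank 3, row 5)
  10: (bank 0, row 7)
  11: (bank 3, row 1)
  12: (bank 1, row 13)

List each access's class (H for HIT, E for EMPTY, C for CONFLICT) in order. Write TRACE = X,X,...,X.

TRACE = E,E,E,E,C,E,C,H,C,E,H,C,C

0: bank 1 row 14 — prev None → EMPTY
1: bank 4 row 1 — prev None → EMPTY
2: bank 2 row 0 — prev None → EMPTY
3: bank 5 row 10 — prev None → EMPTY
4: bank 5 row 0 — prev 10 → CONFLICT
5: bank 0 row 7 — prev None → EMPTY
6: bank 2 row 10 — prev 0 → CONFLICT
7: bank 1 row 14 — prev 14 → HIT
8: bank 5 row 8 — prev 0 → CONFLICT
9: bank 3 row 5 — prev None → EMPTY
10: bank 0 row 7 — prev 7 → HIT
11: bank 3 row 1 — prev 5 → CONFLICT
12: bank 1 row 13 — prev 14 → CONFLICT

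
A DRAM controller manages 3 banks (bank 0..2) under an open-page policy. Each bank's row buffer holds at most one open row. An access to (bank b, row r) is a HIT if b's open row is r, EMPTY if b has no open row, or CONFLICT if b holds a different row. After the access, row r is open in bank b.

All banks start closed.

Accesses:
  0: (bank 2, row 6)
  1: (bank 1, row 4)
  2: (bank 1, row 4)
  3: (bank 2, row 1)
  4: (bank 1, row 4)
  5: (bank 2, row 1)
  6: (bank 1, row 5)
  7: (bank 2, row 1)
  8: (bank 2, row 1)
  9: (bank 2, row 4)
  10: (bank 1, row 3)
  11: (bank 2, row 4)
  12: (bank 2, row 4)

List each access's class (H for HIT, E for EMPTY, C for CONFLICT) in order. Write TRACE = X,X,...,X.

0: bank 2 row 6 — prev None → EMPTY
1: bank 1 row 4 — prev None → EMPTY
2: bank 1 row 4 — prev 4 → HIT
3: bank 2 row 1 — prev 6 → CONFLICT
4: bank 1 row 4 — prev 4 → HIT
5: bank 2 row 1 — prev 1 → HIT
6: bank 1 row 5 — prev 4 → CONFLICT
7: bank 2 row 1 — prev 1 → HIT
8: bank 2 row 1 — prev 1 → HIT
9: bank 2 row 4 — prev 1 → CONFLICT
10: bank 1 row 3 — prev 5 → CONFLICT
11: bank 2 row 4 — prev 4 → HIT
12: bank 2 row 4 — prev 4 → HIT

TRACE = E,E,H,C,H,H,C,H,H,C,C,H,H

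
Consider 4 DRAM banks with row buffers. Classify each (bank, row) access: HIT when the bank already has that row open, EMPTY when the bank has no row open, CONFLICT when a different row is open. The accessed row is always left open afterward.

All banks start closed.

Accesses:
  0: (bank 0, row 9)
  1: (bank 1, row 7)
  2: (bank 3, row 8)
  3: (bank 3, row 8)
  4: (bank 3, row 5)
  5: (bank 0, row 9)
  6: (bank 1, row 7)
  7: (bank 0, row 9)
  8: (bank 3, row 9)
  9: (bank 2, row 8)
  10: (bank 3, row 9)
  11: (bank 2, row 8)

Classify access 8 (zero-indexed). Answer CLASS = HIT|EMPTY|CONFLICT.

CLASS = CONFLICT

0: bank 0 row 9 — prev None → EMPTY
1: bank 1 row 7 — prev None → EMPTY
2: bank 3 row 8 — prev None → EMPTY
3: bank 3 row 8 — prev 8 → HIT
4: bank 3 row 5 — prev 8 → CONFLICT
5: bank 0 row 9 — prev 9 → HIT
6: bank 1 row 7 — prev 7 → HIT
7: bank 0 row 9 — prev 9 → HIT
8: bank 3 row 9 — prev 5 → CONFLICT
9: bank 2 row 8 — prev None → EMPTY
10: bank 3 row 9 — prev 9 → HIT
11: bank 2 row 8 — prev 8 → HIT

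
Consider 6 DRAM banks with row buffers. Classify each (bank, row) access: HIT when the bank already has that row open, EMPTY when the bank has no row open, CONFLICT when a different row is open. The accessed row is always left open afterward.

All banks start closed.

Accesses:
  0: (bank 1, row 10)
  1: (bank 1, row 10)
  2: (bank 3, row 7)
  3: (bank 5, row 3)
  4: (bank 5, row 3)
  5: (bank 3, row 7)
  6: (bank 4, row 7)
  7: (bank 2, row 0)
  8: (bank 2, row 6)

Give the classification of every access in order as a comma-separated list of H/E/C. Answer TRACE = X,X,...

TRACE = E,H,E,E,H,H,E,E,C

0: bank 1 row 10 — prev None → EMPTY
1: bank 1 row 10 — prev 10 → HIT
2: bank 3 row 7 — prev None → EMPTY
3: bank 5 row 3 — prev None → EMPTY
4: bank 5 row 3 — prev 3 → HIT
5: bank 3 row 7 — prev 7 → HIT
6: bank 4 row 7 — prev None → EMPTY
7: bank 2 row 0 — prev None → EMPTY
8: bank 2 row 6 — prev 0 → CONFLICT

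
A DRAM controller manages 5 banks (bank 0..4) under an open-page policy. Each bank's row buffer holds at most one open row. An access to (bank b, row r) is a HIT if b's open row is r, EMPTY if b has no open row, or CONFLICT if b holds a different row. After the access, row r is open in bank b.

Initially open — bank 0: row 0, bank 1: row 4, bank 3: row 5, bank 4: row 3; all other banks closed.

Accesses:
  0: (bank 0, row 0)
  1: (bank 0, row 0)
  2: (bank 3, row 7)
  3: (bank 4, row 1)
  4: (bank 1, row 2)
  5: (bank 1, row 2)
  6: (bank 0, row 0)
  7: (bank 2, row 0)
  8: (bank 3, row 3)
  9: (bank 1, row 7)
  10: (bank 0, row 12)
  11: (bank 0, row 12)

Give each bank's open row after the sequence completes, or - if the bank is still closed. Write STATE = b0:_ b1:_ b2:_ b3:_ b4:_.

STATE = b0:12 b1:7 b2:0 b3:3 b4:1

step 0: bank0 0->0 [HIT]
step 1: bank0 0->0 [HIT]
step 2: bank3 5->7 [CONFLICT]
step 3: bank4 3->1 [CONFLICT]
step 4: bank1 4->2 [CONFLICT]
step 5: bank1 2->2 [HIT]
step 6: bank0 0->0 [HIT]
step 7: bank2 None->0 [EMPTY]
step 8: bank3 7->3 [CONFLICT]
step 9: bank1 2->7 [CONFLICT]
step 10: bank0 0->12 [CONFLICT]
step 11: bank0 12->12 [HIT]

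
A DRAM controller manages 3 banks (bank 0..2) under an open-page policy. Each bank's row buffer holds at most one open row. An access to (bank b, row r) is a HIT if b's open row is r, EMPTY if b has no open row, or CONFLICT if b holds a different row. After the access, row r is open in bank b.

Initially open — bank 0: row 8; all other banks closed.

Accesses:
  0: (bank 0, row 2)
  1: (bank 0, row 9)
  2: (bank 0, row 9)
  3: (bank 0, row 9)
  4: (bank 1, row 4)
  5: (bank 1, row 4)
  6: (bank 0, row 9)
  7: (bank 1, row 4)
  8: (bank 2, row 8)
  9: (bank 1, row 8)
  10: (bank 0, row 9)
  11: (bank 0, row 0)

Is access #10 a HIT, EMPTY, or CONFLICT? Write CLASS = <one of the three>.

CLASS = HIT

step 0: bank0 8->2 [CONFLICT]
step 1: bank0 2->9 [CONFLICT]
step 2: bank0 9->9 [HIT]
step 3: bank0 9->9 [HIT]
step 4: bank1 None->4 [EMPTY]
step 5: bank1 4->4 [HIT]
step 6: bank0 9->9 [HIT]
step 7: bank1 4->4 [HIT]
step 8: bank2 None->8 [EMPTY]
step 9: bank1 4->8 [CONFLICT]
step 10: bank0 9->9 [HIT]
step 11: bank0 9->0 [CONFLICT]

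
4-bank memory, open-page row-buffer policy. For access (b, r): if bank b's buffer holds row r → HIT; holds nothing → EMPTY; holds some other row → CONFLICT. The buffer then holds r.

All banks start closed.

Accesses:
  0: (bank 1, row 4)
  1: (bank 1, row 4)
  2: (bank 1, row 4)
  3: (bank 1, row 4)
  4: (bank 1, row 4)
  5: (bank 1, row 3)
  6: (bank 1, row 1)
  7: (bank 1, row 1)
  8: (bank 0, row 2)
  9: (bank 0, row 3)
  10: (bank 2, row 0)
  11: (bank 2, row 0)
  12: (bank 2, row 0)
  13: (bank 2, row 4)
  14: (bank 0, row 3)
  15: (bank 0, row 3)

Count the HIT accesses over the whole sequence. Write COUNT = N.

COUNT = 9

step 0: bank1 None->4 [EMPTY]
step 1: bank1 4->4 [HIT]
step 2: bank1 4->4 [HIT]
step 3: bank1 4->4 [HIT]
step 4: bank1 4->4 [HIT]
step 5: bank1 4->3 [CONFLICT]
step 6: bank1 3->1 [CONFLICT]
step 7: bank1 1->1 [HIT]
step 8: bank0 None->2 [EMPTY]
step 9: bank0 2->3 [CONFLICT]
step 10: bank2 None->0 [EMPTY]
step 11: bank2 0->0 [HIT]
step 12: bank2 0->0 [HIT]
step 13: bank2 0->4 [CONFLICT]
step 14: bank0 3->3 [HIT]
step 15: bank0 3->3 [HIT]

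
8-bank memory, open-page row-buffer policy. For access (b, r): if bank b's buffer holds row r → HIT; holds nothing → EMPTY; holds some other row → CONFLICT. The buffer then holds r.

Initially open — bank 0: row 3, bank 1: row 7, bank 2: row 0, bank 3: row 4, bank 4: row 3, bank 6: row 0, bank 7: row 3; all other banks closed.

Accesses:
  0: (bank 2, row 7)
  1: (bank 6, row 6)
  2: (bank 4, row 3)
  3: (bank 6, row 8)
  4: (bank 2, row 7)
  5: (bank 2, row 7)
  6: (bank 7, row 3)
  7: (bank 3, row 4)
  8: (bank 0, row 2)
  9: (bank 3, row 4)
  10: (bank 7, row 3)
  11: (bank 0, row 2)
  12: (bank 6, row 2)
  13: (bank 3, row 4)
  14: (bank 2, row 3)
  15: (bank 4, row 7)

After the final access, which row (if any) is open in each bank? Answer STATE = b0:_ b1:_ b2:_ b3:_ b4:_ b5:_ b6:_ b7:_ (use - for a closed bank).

0: bank 2 row 7 — prev 0 → CONFLICT
1: bank 6 row 6 — prev 0 → CONFLICT
2: bank 4 row 3 — prev 3 → HIT
3: bank 6 row 8 — prev 6 → CONFLICT
4: bank 2 row 7 — prev 7 → HIT
5: bank 2 row 7 — prev 7 → HIT
6: bank 7 row 3 — prev 3 → HIT
7: bank 3 row 4 — prev 4 → HIT
8: bank 0 row 2 — prev 3 → CONFLICT
9: bank 3 row 4 — prev 4 → HIT
10: bank 7 row 3 — prev 3 → HIT
11: bank 0 row 2 — prev 2 → HIT
12: bank 6 row 2 — prev 8 → CONFLICT
13: bank 3 row 4 — prev 4 → HIT
14: bank 2 row 3 — prev 7 → CONFLICT
15: bank 4 row 7 — prev 3 → CONFLICT

STATE = b0:2 b1:7 b2:3 b3:4 b4:7 b5:- b6:2 b7:3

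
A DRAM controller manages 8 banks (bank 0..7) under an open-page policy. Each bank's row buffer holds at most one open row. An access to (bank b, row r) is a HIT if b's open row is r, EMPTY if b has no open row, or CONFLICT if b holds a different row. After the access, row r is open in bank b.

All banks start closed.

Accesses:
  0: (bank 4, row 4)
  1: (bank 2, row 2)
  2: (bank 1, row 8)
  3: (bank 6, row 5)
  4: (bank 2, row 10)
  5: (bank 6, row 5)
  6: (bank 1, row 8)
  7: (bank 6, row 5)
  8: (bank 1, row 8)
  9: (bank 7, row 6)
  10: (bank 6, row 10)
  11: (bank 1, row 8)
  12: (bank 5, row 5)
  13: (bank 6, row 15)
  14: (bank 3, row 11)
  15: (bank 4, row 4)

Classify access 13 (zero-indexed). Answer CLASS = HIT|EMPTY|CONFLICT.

step 0: bank4 None->4 [EMPTY]
step 1: bank2 None->2 [EMPTY]
step 2: bank1 None->8 [EMPTY]
step 3: bank6 None->5 [EMPTY]
step 4: bank2 2->10 [CONFLICT]
step 5: bank6 5->5 [HIT]
step 6: bank1 8->8 [HIT]
step 7: bank6 5->5 [HIT]
step 8: bank1 8->8 [HIT]
step 9: bank7 None->6 [EMPTY]
step 10: bank6 5->10 [CONFLICT]
step 11: bank1 8->8 [HIT]
step 12: bank5 None->5 [EMPTY]
step 13: bank6 10->15 [CONFLICT]
step 14: bank3 None->11 [EMPTY]
step 15: bank4 4->4 [HIT]

CLASS = CONFLICT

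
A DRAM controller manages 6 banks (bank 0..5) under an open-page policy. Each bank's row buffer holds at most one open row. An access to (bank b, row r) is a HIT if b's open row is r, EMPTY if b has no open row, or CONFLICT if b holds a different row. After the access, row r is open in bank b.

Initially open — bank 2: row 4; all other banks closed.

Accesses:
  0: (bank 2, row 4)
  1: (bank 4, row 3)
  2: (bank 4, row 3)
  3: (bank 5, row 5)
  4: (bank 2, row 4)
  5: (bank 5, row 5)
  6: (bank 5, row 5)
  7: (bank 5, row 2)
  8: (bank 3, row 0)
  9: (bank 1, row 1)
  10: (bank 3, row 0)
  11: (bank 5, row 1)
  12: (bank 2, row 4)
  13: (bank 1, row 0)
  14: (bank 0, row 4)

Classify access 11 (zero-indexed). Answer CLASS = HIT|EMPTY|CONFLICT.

  [0] b2 r4: had r4 ⇒ H
  [1] b4 r3: no row ⇒ E
  [2] b4 r3: had r3 ⇒ H
  [3] b5 r5: no row ⇒ E
  [4] b2 r4: had r4 ⇒ H
  [5] b5 r5: had r5 ⇒ H
  [6] b5 r5: had r5 ⇒ H
  [7] b5 r2: had r5 ⇒ C
  [8] b3 r0: no row ⇒ E
  [9] b1 r1: no row ⇒ E
  [10] b3 r0: had r0 ⇒ H
  [11] b5 r1: had r2 ⇒ C
  [12] b2 r4: had r4 ⇒ H
  [13] b1 r0: had r1 ⇒ C
  [14] b0 r4: no row ⇒ E

CLASS = CONFLICT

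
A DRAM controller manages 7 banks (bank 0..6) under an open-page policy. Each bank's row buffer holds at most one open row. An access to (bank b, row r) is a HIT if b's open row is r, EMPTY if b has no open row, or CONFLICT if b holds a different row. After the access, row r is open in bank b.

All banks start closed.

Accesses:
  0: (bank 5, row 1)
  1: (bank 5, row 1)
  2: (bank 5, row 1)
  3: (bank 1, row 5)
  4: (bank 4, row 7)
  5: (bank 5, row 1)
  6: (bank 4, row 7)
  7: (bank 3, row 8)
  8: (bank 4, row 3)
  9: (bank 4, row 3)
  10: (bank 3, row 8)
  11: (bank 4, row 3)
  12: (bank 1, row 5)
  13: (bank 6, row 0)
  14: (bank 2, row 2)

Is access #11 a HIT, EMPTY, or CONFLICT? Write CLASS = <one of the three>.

#0 (5,1) E
#1 (5,1) H  (was 1)
#2 (5,1) H  (was 1)
#3 (1,5) E
#4 (4,7) E
#5 (5,1) H  (was 1)
#6 (4,7) H  (was 7)
#7 (3,8) E
#8 (4,3) C  (was 7)
#9 (4,3) H  (was 3)
#10 (3,8) H  (was 8)
#11 (4,3) H  (was 3)
#12 (1,5) H  (was 5)
#13 (6,0) E
#14 (2,2) E

CLASS = HIT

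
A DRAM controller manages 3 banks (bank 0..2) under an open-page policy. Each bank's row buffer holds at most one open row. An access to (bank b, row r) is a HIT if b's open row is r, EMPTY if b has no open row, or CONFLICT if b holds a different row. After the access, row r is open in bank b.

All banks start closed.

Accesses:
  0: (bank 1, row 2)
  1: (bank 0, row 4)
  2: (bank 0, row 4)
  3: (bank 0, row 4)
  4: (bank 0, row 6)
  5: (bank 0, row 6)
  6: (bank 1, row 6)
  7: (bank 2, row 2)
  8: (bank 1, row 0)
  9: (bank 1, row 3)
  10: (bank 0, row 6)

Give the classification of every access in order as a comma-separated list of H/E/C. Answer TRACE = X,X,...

0: bank 1 row 2 — prev None → EMPTY
1: bank 0 row 4 — prev None → EMPTY
2: bank 0 row 4 — prev 4 → HIT
3: bank 0 row 4 — prev 4 → HIT
4: bank 0 row 6 — prev 4 → CONFLICT
5: bank 0 row 6 — prev 6 → HIT
6: bank 1 row 6 — prev 2 → CONFLICT
7: bank 2 row 2 — prev None → EMPTY
8: bank 1 row 0 — prev 6 → CONFLICT
9: bank 1 row 3 — prev 0 → CONFLICT
10: bank 0 row 6 — prev 6 → HIT

TRACE = E,E,H,H,C,H,C,E,C,C,H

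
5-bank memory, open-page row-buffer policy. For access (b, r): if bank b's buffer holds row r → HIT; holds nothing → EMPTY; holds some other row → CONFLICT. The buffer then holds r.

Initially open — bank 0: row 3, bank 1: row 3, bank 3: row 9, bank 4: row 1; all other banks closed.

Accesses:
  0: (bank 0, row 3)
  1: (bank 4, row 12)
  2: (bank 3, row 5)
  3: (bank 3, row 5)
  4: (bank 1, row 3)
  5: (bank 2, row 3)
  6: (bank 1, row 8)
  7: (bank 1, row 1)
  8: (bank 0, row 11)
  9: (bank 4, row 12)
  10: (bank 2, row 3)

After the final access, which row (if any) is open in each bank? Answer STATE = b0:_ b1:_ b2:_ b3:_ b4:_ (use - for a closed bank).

0: bank 0 row 3 — prev 3 → HIT
1: bank 4 row 12 — prev 1 → CONFLICT
2: bank 3 row 5 — prev 9 → CONFLICT
3: bank 3 row 5 — prev 5 → HIT
4: bank 1 row 3 — prev 3 → HIT
5: bank 2 row 3 — prev None → EMPTY
6: bank 1 row 8 — prev 3 → CONFLICT
7: bank 1 row 1 — prev 8 → CONFLICT
8: bank 0 row 11 — prev 3 → CONFLICT
9: bank 4 row 12 — prev 12 → HIT
10: bank 2 row 3 — prev 3 → HIT

STATE = b0:11 b1:1 b2:3 b3:5 b4:12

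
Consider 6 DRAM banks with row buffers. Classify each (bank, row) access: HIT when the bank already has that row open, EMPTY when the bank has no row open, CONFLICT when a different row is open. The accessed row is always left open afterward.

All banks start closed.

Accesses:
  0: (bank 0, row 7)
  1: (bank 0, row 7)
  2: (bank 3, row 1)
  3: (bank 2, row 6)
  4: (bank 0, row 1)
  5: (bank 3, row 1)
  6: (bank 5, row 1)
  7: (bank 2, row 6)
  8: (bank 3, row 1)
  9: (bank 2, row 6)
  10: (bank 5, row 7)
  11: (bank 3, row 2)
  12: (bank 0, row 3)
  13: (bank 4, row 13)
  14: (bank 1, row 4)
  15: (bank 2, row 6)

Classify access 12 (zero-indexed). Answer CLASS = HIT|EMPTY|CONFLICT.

  [0] b0 r7: no row ⇒ E
  [1] b0 r7: had r7 ⇒ H
  [2] b3 r1: no row ⇒ E
  [3] b2 r6: no row ⇒ E
  [4] b0 r1: had r7 ⇒ C
  [5] b3 r1: had r1 ⇒ H
  [6] b5 r1: no row ⇒ E
  [7] b2 r6: had r6 ⇒ H
  [8] b3 r1: had r1 ⇒ H
  [9] b2 r6: had r6 ⇒ H
  [10] b5 r7: had r1 ⇒ C
  [11] b3 r2: had r1 ⇒ C
  [12] b0 r3: had r1 ⇒ C
  [13] b4 r13: no row ⇒ E
  [14] b1 r4: no row ⇒ E
  [15] b2 r6: had r6 ⇒ H

CLASS = CONFLICT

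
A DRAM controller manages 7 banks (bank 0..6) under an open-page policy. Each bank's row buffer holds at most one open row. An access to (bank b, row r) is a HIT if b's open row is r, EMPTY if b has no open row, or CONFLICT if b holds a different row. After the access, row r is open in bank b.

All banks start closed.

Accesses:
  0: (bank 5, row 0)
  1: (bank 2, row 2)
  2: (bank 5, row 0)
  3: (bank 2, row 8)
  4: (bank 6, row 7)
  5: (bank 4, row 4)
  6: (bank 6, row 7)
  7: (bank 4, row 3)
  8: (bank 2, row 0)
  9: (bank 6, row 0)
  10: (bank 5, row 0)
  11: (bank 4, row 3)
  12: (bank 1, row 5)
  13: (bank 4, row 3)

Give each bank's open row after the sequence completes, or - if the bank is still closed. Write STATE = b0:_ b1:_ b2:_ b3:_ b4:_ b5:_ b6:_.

STATE = b0:- b1:5 b2:0 b3:- b4:3 b5:0 b6:0

#0 (5,0) E
#1 (2,2) E
#2 (5,0) H  (was 0)
#3 (2,8) C  (was 2)
#4 (6,7) E
#5 (4,4) E
#6 (6,7) H  (was 7)
#7 (4,3) C  (was 4)
#8 (2,0) C  (was 8)
#9 (6,0) C  (was 7)
#10 (5,0) H  (was 0)
#11 (4,3) H  (was 3)
#12 (1,5) E
#13 (4,3) H  (was 3)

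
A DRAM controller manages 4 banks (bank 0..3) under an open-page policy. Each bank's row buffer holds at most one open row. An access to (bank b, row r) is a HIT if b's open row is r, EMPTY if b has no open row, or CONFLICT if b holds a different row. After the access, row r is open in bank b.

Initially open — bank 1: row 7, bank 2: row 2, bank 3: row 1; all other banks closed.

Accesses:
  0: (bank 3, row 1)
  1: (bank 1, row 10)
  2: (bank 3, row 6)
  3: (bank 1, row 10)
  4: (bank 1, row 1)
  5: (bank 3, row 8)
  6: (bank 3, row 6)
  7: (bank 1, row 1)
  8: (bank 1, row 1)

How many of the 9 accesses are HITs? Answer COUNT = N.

step 0: bank3 1->1 [HIT]
step 1: bank1 7->10 [CONFLICT]
step 2: bank3 1->6 [CONFLICT]
step 3: bank1 10->10 [HIT]
step 4: bank1 10->1 [CONFLICT]
step 5: bank3 6->8 [CONFLICT]
step 6: bank3 8->6 [CONFLICT]
step 7: bank1 1->1 [HIT]
step 8: bank1 1->1 [HIT]

COUNT = 4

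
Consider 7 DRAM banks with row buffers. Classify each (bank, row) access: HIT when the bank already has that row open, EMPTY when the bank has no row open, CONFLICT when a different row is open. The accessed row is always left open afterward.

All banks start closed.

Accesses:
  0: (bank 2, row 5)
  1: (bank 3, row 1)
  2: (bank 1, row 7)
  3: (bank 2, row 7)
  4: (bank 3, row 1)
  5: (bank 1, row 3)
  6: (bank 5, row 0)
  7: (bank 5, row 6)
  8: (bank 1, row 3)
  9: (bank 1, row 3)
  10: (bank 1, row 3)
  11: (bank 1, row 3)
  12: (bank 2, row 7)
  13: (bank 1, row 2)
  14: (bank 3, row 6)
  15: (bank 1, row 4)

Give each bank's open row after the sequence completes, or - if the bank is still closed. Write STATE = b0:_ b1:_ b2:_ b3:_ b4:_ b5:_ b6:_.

STATE = b0:- b1:4 b2:7 b3:6 b4:- b5:6 b6:-

step 0: bank2 None->5 [EMPTY]
step 1: bank3 None->1 [EMPTY]
step 2: bank1 None->7 [EMPTY]
step 3: bank2 5->7 [CONFLICT]
step 4: bank3 1->1 [HIT]
step 5: bank1 7->3 [CONFLICT]
step 6: bank5 None->0 [EMPTY]
step 7: bank5 0->6 [CONFLICT]
step 8: bank1 3->3 [HIT]
step 9: bank1 3->3 [HIT]
step 10: bank1 3->3 [HIT]
step 11: bank1 3->3 [HIT]
step 12: bank2 7->7 [HIT]
step 13: bank1 3->2 [CONFLICT]
step 14: bank3 1->6 [CONFLICT]
step 15: bank1 2->4 [CONFLICT]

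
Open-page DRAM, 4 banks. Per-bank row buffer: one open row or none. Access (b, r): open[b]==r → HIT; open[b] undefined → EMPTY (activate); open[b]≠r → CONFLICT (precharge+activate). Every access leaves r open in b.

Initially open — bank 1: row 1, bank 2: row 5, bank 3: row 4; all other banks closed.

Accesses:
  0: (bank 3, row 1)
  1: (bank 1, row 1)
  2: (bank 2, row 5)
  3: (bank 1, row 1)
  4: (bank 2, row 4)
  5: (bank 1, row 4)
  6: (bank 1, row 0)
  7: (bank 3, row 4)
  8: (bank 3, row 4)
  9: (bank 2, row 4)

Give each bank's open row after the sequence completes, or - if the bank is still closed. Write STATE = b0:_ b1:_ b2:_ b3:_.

step 0: bank3 4->1 [CONFLICT]
step 1: bank1 1->1 [HIT]
step 2: bank2 5->5 [HIT]
step 3: bank1 1->1 [HIT]
step 4: bank2 5->4 [CONFLICT]
step 5: bank1 1->4 [CONFLICT]
step 6: bank1 4->0 [CONFLICT]
step 7: bank3 1->4 [CONFLICT]
step 8: bank3 4->4 [HIT]
step 9: bank2 4->4 [HIT]

STATE = b0:- b1:0 b2:4 b3:4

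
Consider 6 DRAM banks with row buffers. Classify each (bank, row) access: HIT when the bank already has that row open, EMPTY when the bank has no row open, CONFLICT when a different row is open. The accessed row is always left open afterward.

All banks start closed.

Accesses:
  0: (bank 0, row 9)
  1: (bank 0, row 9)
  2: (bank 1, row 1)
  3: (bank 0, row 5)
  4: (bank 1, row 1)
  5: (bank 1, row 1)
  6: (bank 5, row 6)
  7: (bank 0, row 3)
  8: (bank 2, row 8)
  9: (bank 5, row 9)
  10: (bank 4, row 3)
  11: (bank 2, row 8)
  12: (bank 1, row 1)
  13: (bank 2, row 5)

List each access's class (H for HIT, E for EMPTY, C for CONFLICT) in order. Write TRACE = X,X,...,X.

0: bank 0 row 9 — prev None → EMPTY
1: bank 0 row 9 — prev 9 → HIT
2: bank 1 row 1 — prev None → EMPTY
3: bank 0 row 5 — prev 9 → CONFLICT
4: bank 1 row 1 — prev 1 → HIT
5: bank 1 row 1 — prev 1 → HIT
6: bank 5 row 6 — prev None → EMPTY
7: bank 0 row 3 — prev 5 → CONFLICT
8: bank 2 row 8 — prev None → EMPTY
9: bank 5 row 9 — prev 6 → CONFLICT
10: bank 4 row 3 — prev None → EMPTY
11: bank 2 row 8 — prev 8 → HIT
12: bank 1 row 1 — prev 1 → HIT
13: bank 2 row 5 — prev 8 → CONFLICT

TRACE = E,H,E,C,H,H,E,C,E,C,E,H,H,C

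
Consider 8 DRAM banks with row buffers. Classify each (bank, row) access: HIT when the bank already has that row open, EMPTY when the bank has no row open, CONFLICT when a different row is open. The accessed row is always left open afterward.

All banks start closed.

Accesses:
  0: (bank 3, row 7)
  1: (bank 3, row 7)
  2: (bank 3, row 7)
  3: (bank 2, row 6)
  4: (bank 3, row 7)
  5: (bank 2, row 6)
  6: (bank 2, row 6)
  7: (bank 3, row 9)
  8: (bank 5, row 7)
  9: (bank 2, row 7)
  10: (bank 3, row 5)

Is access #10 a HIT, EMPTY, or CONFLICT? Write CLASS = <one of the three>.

0: bank 3 row 7 — prev None → EMPTY
1: bank 3 row 7 — prev 7 → HIT
2: bank 3 row 7 — prev 7 → HIT
3: bank 2 row 6 — prev None → EMPTY
4: bank 3 row 7 — prev 7 → HIT
5: bank 2 row 6 — prev 6 → HIT
6: bank 2 row 6 — prev 6 → HIT
7: bank 3 row 9 — prev 7 → CONFLICT
8: bank 5 row 7 — prev None → EMPTY
9: bank 2 row 7 — prev 6 → CONFLICT
10: bank 3 row 5 — prev 9 → CONFLICT

CLASS = CONFLICT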